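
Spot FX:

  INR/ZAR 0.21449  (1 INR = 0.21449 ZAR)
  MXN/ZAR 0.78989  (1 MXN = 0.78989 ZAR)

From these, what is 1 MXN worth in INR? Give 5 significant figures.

MXN/INR = 3.6826

1 MXN × 0.78989 = 0.78989 ZAR
0.78989 ZAR ÷ 0.21449 = 3.68264 INR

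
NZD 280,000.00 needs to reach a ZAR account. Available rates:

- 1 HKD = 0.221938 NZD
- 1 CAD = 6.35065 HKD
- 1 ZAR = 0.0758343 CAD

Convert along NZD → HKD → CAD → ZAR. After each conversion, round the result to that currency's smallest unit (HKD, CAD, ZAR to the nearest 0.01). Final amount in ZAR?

NZD 280,000.00 ÷ 0.221938 = HKD 1,261,613.60
HKD 1,261,613.60 ÷ 6.35065 = CAD 198,658.97
CAD 198,658.97 ÷ 0.0758343 = ZAR 2,619,645.33

ZAR 2,619,645.33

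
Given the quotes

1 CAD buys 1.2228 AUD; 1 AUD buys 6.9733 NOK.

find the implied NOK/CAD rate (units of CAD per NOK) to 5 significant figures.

1 NOK ÷ 6.9733 = 0.143404 AUD
0.143404 AUD ÷ 1.2228 = 0.117275 CAD

NOK/CAD = 0.11728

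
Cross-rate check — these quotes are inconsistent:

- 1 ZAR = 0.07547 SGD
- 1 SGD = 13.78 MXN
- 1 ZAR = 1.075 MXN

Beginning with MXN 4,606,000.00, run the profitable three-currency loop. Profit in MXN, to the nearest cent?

Profitable loop is MXN → SGD → ZAR → MXN:
MXN 4,606,000.00 ÷ 13.78 = SGD 334,252.54
SGD 334,252.54 ÷ 0.07547 = ZAR 4,428,945.81
ZAR 4,428,945.81 × 1.075 = MXN 4,761,116.74
Profit = MXN 4,761,116.74 − MXN 4,606,000.00

Profit: MXN 155,116.74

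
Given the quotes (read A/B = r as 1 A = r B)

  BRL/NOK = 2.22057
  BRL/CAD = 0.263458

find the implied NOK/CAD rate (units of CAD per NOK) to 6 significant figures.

NOK/CAD = 0.118644

1 NOK ÷ 2.22057 = 0.450335 BRL
0.450335 BRL × 0.263458 = 0.118644 CAD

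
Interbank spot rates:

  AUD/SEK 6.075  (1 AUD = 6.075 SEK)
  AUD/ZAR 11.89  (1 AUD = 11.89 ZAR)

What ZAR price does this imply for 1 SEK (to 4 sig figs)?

1 SEK ÷ 6.075 = 0.164609 AUD
0.164609 AUD × 11.89 = 1.9572 ZAR

SEK/ZAR = 1.957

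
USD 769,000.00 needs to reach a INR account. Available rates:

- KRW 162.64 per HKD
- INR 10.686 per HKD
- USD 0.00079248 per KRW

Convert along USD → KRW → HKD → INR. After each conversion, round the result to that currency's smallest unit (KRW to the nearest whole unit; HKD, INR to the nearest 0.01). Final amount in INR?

USD 769,000.00 ÷ 0.00079248 = KRW 970,371,492
KRW 970,371,492 ÷ 162.64 = HKD 5,966,376.61
HKD 5,966,376.61 × 10.686 = INR 63,756,700.45

INR 63,756,700.45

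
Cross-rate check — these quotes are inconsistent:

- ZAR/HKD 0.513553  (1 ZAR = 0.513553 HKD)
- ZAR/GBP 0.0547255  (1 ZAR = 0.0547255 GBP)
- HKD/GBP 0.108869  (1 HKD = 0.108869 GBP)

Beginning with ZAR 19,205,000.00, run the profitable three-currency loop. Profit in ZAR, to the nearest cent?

Profit: ZAR 415,681.03

Profitable loop is ZAR → HKD → GBP → ZAR:
ZAR 19,205,000.00 × 0.513553 = HKD 9,862,785.37
HKD 9,862,785.37 × 0.108869 = GBP 1,073,751.58
GBP 1,073,751.58 ÷ 0.0547255 = ZAR 19,620,681.03
Profit = ZAR 19,620,681.03 − ZAR 19,205,000.00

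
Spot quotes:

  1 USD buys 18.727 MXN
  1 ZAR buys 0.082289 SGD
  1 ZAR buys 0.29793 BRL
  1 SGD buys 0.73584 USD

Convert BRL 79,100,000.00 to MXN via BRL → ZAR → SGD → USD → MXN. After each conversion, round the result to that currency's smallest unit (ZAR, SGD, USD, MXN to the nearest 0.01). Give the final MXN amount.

MXN 301,061,786.41

BRL 79,100,000.00 ÷ 0.29793 = ZAR 265,498,607.06
ZAR 265,498,607.06 × 0.082289 = SGD 21,847,614.88
SGD 21,847,614.88 × 0.73584 = USD 16,076,348.93
USD 16,076,348.93 × 18.727 = MXN 301,061,786.41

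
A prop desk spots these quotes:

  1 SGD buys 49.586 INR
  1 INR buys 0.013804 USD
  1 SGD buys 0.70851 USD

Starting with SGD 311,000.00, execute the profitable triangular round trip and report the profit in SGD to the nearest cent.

Profitable loop is SGD → USD → INR → SGD:
SGD 311,000.00 × 0.70851 = USD 220,346.61
USD 220,346.61 ÷ 0.013804 = INR 15,962,518.84
INR 15,962,518.84 ÷ 49.586 = SGD 321,915.84
Profit = SGD 321,915.84 − SGD 311,000.00

Profit: SGD 10,915.84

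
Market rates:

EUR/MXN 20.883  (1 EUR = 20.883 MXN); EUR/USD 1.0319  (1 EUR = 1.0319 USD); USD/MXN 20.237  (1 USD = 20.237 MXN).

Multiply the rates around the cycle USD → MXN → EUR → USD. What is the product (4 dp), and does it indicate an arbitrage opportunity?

Around USD → MXN → EUR → USD: 1 × 20.237 ÷ 20.883 × 1.0319 = 0.999979
Product ≈ 1 (deviation 0.002%, within rounding noise).

1.0000 (no arbitrage)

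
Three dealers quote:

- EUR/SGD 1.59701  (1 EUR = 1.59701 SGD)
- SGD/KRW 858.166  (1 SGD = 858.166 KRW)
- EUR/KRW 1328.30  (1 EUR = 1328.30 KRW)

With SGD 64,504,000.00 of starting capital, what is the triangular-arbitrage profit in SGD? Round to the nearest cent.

Profit: SGD 2,049,272.30

Profitable loop is SGD → KRW → EUR → SGD:
SGD 64,504,000.00 × 858.166 = KRW 55,355,139,664
KRW 55,355,139,664 ÷ 1328.30 = EUR 41,673,672.86
EUR 41,673,672.86 × 1.59701 = SGD 66,553,272.30
Profit = SGD 66,553,272.30 − SGD 64,504,000.00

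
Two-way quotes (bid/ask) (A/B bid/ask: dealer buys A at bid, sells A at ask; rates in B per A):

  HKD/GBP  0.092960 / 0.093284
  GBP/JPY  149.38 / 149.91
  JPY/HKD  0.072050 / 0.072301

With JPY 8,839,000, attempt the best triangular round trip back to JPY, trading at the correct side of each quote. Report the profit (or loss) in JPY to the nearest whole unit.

Best loop JPY → HKD → GBP → JPY:
JPY 8,839,000 × 0.072050 (sell JPY at bid) = HKD 636,849.95
HKD 636,849.95 × 0.092960 (sell HKD at bid) = GBP 59,201.57
GBP 59,201.57 × 149.38 (sell GBP at bid) = JPY 8,843,531

Net profit: JPY 4,531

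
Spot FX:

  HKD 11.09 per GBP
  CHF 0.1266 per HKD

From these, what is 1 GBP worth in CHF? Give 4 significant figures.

1 GBP × 11.09 = 11.09 HKD
11.09 HKD × 0.1266 = 1.40399 CHF

GBP/CHF = 1.404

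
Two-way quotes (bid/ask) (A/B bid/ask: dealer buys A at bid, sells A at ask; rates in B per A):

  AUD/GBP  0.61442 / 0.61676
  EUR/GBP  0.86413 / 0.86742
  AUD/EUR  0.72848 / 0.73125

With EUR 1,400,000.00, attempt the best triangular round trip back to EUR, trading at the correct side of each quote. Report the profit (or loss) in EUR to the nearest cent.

Best loop EUR → GBP → AUD → EUR:
EUR 1,400,000.00 × 0.86413 (sell EUR at bid) = GBP 1,209,782.00
GBP 1,209,782.00 ÷ 0.61676 (buy AUD at ask) = AUD 1,961,511.77
AUD 1,961,511.77 × 0.72848 (sell AUD at bid) = EUR 1,428,922.10

Net profit: EUR 28,922.10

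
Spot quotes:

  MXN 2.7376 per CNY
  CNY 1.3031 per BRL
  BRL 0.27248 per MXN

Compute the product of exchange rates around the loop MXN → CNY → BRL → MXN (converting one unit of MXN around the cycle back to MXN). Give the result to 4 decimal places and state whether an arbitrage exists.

Around MXN → CNY → BRL → MXN: 1 ÷ 2.7376 ÷ 1.3031 ÷ 0.27248 = 1.028768
Product > 1; profitable direction is MXN → CNY → BRL → MXN.

1.0288 (arbitrage exists)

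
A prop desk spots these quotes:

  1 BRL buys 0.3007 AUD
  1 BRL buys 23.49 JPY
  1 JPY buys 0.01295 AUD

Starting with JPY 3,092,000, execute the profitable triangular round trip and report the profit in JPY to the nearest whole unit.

Profitable loop is JPY → AUD → BRL → JPY:
JPY 3,092,000 × 0.01295 = AUD 40,041.40
AUD 40,041.40 ÷ 0.3007 = BRL 133,160.63
BRL 133,160.63 × 23.49 = JPY 3,127,943
Profit = JPY 3,127,943 − JPY 3,092,000

Profit: JPY 35,943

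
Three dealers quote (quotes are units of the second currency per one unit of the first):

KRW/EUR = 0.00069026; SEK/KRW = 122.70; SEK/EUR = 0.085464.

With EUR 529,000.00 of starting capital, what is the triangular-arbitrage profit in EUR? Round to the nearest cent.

Profitable loop is EUR → KRW → SEK → EUR:
EUR 529,000.00 ÷ 0.00069026 = KRW 766,377,887
KRW 766,377,887 ÷ 122.70 = SEK 6,245,948.55
SEK 6,245,948.55 × 0.085464 = EUR 533,803.75
Profit = EUR 533,803.75 − EUR 529,000.00

Profit: EUR 4,803.75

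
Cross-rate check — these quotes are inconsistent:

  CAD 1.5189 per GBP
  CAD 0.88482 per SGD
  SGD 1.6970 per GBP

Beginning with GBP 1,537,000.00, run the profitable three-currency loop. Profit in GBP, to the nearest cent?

Profitable loop is GBP → CAD → SGD → GBP:
GBP 1,537,000.00 × 1.5189 = CAD 2,334,549.30
CAD 2,334,549.30 ÷ 0.88482 = SGD 2,638,445.45
SGD 2,638,445.45 ÷ 1.6970 = GBP 1,554,770.45
Profit = GBP 1,554,770.45 − GBP 1,537,000.00

Profit: GBP 17,770.45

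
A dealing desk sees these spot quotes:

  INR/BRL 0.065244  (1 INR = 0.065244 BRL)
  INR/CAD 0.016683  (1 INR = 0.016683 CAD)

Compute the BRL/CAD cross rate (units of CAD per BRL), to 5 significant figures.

1 BRL ÷ 0.065244 = 15.3271 INR
15.3271 INR × 0.016683 = 0.255702 CAD

BRL/CAD = 0.25570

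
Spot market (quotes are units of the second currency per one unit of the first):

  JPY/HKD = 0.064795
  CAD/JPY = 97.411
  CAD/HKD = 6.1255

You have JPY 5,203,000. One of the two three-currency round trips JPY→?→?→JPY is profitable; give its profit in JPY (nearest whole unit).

Profit: JPY 158,197

Profitable loop is JPY → HKD → CAD → JPY:
JPY 5,203,000 × 0.064795 = HKD 337,128.39
HKD 337,128.39 ÷ 6.1255 = CAD 55,036.88
CAD 55,036.88 × 97.411 = JPY 5,361,197
Profit = JPY 5,361,197 − JPY 5,203,000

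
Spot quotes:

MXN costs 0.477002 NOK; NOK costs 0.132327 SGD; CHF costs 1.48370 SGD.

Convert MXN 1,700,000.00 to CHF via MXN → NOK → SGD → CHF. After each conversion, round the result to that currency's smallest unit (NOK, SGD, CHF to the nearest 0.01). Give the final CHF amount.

CHF 72,322.17

MXN 1,700,000.00 × 0.477002 = NOK 810,903.40
NOK 810,903.40 × 0.132327 = SGD 107,304.41
SGD 107,304.41 ÷ 1.48370 = CHF 72,322.17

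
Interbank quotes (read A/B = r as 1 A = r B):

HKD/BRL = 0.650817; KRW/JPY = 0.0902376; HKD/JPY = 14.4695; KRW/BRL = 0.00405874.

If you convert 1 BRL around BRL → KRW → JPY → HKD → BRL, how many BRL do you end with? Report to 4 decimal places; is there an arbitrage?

1.0000 (no arbitrage)

Around BRL → KRW → JPY → HKD → BRL: 1 ÷ 0.00405874 × 0.0902376 ÷ 14.4695 × 0.650817 = 1.000004
Product ≈ 1 (deviation 0.000%, within rounding noise).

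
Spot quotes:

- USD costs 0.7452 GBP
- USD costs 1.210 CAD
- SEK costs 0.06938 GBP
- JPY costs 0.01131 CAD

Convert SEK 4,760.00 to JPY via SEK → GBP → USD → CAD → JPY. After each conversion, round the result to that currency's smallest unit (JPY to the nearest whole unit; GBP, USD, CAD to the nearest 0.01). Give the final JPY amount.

SEK 4,760.00 × 0.06938 = GBP 330.25
GBP 330.25 ÷ 0.7452 = USD 443.17
USD 443.17 × 1.210 = CAD 536.24
CAD 536.24 ÷ 0.01131 = JPY 47,413

JPY 47,413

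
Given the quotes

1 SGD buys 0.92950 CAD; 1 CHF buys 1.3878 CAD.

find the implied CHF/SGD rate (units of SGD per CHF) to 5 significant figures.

1 CHF × 1.3878 = 1.3878 CAD
1.3878 CAD ÷ 0.92950 = 1.49306 SGD

CHF/SGD = 1.4931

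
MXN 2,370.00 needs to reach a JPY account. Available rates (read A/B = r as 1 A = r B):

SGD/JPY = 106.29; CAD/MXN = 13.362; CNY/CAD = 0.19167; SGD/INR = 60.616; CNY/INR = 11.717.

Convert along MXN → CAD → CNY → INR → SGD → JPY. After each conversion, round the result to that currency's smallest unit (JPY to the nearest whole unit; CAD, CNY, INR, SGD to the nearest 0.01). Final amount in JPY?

JPY 19,013

MXN 2,370.00 ÷ 13.362 = CAD 177.37
CAD 177.37 ÷ 0.19167 = CNY 925.39
CNY 925.39 × 11.717 = INR 10,842.79
INR 10,842.79 ÷ 60.616 = SGD 178.88
SGD 178.88 × 106.29 = JPY 19,013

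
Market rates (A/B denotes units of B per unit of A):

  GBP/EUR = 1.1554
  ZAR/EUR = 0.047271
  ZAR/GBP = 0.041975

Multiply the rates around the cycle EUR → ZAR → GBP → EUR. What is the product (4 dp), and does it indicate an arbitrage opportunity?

Around EUR → ZAR → GBP → EUR: 1 ÷ 0.047271 × 0.041975 × 1.1554 = 1.025955
Product > 1; profitable direction is EUR → ZAR → GBP → EUR.

1.0260 (arbitrage exists)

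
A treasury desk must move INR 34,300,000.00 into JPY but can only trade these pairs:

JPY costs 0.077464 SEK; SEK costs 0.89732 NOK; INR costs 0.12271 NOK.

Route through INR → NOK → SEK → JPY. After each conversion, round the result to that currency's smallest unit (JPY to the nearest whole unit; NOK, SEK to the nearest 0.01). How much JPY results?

JPY 60,551,765

INR 34,300,000.00 × 0.12271 = NOK 4,208,953.00
NOK 4,208,953.00 ÷ 0.89732 = SEK 4,690,581.96
SEK 4,690,581.96 ÷ 0.077464 = JPY 60,551,765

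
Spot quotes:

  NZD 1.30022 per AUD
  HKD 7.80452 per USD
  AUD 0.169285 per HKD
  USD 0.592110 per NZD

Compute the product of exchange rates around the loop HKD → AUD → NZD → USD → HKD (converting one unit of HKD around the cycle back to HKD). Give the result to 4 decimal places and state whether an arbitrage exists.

Around HKD → AUD → NZD → USD → HKD: 1 × 0.169285 × 1.30022 × 0.592110 × 7.80452 = 1.017147
Product > 1; profitable direction is HKD → AUD → NZD → USD → HKD.

1.0171 (arbitrage exists)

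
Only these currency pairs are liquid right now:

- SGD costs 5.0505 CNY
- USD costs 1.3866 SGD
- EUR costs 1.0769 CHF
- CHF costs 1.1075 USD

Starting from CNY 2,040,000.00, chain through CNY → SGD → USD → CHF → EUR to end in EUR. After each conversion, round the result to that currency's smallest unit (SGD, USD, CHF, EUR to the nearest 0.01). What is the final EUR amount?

EUR 244,244.88

CNY 2,040,000.00 ÷ 5.0505 = SGD 403,920.40
SGD 403,920.40 ÷ 1.3866 = USD 291,302.75
USD 291,302.75 ÷ 1.1075 = CHF 263,027.31
CHF 263,027.31 ÷ 1.0769 = EUR 244,244.88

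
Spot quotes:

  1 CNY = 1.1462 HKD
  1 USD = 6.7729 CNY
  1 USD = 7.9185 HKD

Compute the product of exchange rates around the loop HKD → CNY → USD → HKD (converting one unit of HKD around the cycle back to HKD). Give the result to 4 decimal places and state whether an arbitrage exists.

Around HKD → CNY → USD → HKD: 1 ÷ 1.1462 ÷ 6.7729 × 7.9185 = 1.020018
Product > 1; profitable direction is HKD → CNY → USD → HKD.

1.0200 (arbitrage exists)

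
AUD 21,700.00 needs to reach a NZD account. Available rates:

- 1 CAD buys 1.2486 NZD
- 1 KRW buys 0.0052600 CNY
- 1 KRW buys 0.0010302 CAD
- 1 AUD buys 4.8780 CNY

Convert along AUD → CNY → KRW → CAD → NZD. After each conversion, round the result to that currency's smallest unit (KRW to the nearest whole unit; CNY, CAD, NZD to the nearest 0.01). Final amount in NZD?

AUD 21,700.00 × 4.8780 = CNY 105,852.60
CNY 105,852.60 ÷ 0.0052600 = KRW 20,124,068
KRW 20,124,068 × 0.0010302 = CAD 20,731.81
CAD 20,731.81 × 1.2486 = NZD 25,885.74

NZD 25,885.74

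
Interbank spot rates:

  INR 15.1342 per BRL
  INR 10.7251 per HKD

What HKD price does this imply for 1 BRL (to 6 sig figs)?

1 BRL × 15.1342 = 15.1342 INR
15.1342 INR ÷ 10.7251 = 1.4111 HKD

BRL/HKD = 1.41110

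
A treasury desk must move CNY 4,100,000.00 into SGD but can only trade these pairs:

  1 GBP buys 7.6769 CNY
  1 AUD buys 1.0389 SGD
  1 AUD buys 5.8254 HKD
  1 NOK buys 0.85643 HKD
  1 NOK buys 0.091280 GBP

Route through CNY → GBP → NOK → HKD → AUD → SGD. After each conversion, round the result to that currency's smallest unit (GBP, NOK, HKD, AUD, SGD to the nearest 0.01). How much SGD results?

SGD 893,639.19

CNY 4,100,000.00 ÷ 7.6769 = GBP 534,069.74
GBP 534,069.74 ÷ 0.091280 = NOK 5,850,895.49
NOK 5,850,895.49 × 0.85643 = HKD 5,010,882.42
HKD 5,010,882.42 ÷ 5.8254 = AUD 860,178.26
AUD 860,178.26 × 1.0389 = SGD 893,639.19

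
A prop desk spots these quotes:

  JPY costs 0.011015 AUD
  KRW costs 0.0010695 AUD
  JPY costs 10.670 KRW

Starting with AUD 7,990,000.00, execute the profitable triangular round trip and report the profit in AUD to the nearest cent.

Profitable loop is AUD → JPY → KRW → AUD:
AUD 7,990,000.00 ÷ 0.011015 = JPY 725,374,489
JPY 725,374,489 × 10.670 = KRW 7,739,745,801
KRW 7,739,745,801 × 0.0010695 = AUD 8,277,658.13
Profit = AUD 8,277,658.13 − AUD 7,990,000.00

Profit: AUD 287,658.13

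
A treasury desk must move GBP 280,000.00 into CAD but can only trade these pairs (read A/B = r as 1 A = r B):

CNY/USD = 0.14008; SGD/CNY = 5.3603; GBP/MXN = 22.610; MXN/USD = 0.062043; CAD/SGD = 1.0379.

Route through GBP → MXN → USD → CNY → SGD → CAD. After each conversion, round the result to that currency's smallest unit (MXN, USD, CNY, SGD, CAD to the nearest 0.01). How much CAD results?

CAD 504,000.12

GBP 280,000.00 × 22.610 = MXN 6,330,800.00
MXN 6,330,800.00 × 0.062043 = USD 392,781.82
USD 392,781.82 ÷ 0.14008 = CNY 2,803,982.15
CNY 2,803,982.15 ÷ 5.3603 = SGD 523,101.72
SGD 523,101.72 ÷ 1.0379 = CAD 504,000.12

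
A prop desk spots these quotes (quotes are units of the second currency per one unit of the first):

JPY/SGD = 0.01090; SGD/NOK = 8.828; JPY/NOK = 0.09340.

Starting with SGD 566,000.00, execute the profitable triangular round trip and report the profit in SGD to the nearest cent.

Profitable loop is SGD → NOK → JPY → SGD:
SGD 566,000.00 × 8.828 = NOK 4,996,648.00
NOK 4,996,648.00 ÷ 0.09340 = JPY 53,497,302
JPY 53,497,302 × 0.01090 = SGD 583,120.59
Profit = SGD 583,120.59 − SGD 566,000.00

Profit: SGD 17,120.59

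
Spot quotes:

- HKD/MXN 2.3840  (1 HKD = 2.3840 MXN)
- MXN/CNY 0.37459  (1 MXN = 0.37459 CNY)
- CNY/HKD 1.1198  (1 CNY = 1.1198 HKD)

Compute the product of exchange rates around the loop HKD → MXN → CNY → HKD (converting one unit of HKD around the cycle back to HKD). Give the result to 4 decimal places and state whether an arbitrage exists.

1.0000 (no arbitrage)

Around HKD → MXN → CNY → HKD: 1 × 2.3840 × 0.37459 × 1.1198 = 1.000007
Product ≈ 1 (deviation 0.001%, within rounding noise).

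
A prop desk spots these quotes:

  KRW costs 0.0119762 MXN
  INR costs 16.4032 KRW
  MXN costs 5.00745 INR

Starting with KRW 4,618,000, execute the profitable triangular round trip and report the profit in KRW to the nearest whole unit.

Profitable loop is KRW → INR → MXN → KRW:
KRW 4,618,000 ÷ 16.4032 = INR 281,530.43
INR 281,530.43 ÷ 5.00745 = MXN 56,222.32
MXN 56,222.32 ÷ 0.0119762 = KRW 4,694,504
Profit = KRW 4,694,504 − KRW 4,618,000

Profit: KRW 76,504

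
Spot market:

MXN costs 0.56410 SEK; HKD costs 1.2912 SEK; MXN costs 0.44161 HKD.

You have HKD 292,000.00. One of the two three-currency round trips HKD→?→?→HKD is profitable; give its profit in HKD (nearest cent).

Profit: HKD 3,161.13

Profitable loop is HKD → SEK → MXN → HKD:
HKD 292,000.00 × 1.2912 = SEK 377,030.40
SEK 377,030.40 ÷ 0.56410 = MXN 668,375.11
MXN 668,375.11 × 0.44161 = HKD 295,161.13
Profit = HKD 295,161.13 − HKD 292,000.00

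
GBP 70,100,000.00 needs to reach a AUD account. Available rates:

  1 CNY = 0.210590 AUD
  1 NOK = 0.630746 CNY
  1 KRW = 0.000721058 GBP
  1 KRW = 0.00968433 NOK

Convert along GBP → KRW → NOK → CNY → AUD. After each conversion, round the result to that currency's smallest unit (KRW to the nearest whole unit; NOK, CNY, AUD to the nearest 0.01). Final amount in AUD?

AUD 125,057,472.74

GBP 70,100,000.00 ÷ 0.000721058 = KRW 97,218,254,287
KRW 97,218,254,287 × 0.00968433 = NOK 941,493,656.54
NOK 941,493,656.54 × 0.630746 = CNY 593,843,357.89
CNY 593,843,357.89 × 0.210590 = AUD 125,057,472.74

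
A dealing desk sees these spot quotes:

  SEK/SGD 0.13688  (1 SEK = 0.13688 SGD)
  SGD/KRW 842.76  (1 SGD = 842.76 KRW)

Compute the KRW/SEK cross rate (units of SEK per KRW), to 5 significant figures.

1 KRW ÷ 842.76 = 0.00118658 SGD
0.00118658 SGD ÷ 0.13688 = 0.00866874 SEK

KRW/SEK = 0.0086687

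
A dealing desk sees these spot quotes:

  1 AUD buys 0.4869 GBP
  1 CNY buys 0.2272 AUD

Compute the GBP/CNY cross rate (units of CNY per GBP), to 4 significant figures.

1 GBP ÷ 0.4869 = 2.05381 AUD
2.05381 AUD ÷ 0.2272 = 9.03966 CNY

GBP/CNY = 9.040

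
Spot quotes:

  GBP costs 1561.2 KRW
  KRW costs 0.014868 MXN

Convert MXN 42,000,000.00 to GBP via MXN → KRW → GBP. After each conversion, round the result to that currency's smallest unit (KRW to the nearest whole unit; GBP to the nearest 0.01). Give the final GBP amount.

MXN 42,000,000.00 ÷ 0.014868 = KRW 2,824,858,757
KRW 2,824,858,757 ÷ 1561.2 = GBP 1,809,415.04

GBP 1,809,415.04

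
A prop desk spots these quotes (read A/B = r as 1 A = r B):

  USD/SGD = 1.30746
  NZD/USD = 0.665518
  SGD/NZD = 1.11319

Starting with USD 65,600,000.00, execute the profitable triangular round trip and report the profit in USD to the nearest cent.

Profitable loop is USD → NZD → SGD → USD:
USD 65,600,000.00 ÷ 0.665518 = NZD 98,569,835.83
NZD 98,569,835.83 ÷ 1.11319 = SGD 88,547,180.47
SGD 88,547,180.47 ÷ 1.30746 = USD 67,724,580.84
Profit = USD 67,724,580.84 − USD 65,600,000.00

Profit: USD 2,124,580.84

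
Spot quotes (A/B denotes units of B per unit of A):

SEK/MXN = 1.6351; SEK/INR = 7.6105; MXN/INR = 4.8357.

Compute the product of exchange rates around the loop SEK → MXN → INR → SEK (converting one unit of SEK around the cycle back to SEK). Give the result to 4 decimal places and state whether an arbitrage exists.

Around SEK → MXN → INR → SEK: 1 × 1.6351 × 4.8357 ÷ 7.6105 = 1.038940
Product > 1; profitable direction is SEK → MXN → INR → SEK.

1.0389 (arbitrage exists)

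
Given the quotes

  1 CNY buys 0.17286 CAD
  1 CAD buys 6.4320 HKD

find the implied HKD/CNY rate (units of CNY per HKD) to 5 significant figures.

1 HKD ÷ 6.4320 = 0.155473 CAD
0.155473 CAD ÷ 0.17286 = 0.899414 CNY

HKD/CNY = 0.89941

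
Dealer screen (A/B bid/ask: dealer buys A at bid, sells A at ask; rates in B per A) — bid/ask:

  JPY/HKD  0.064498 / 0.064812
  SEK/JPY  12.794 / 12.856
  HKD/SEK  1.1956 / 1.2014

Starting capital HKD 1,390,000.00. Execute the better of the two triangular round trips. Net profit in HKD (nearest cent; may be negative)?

Net result: HKD -1,436.05 (no profitable arbitrage after spreads)

Best loop HKD → JPY → SEK → HKD:
HKD 1,390,000.00 ÷ 0.064812 (buy JPY at ask) = JPY 21,446,646
JPY 21,446,646 ÷ 12.856 (buy SEK at ask) = SEK 1,668,220.73
SEK 1,668,220.73 ÷ 1.2014 (buy HKD at ask) = HKD 1,388,563.95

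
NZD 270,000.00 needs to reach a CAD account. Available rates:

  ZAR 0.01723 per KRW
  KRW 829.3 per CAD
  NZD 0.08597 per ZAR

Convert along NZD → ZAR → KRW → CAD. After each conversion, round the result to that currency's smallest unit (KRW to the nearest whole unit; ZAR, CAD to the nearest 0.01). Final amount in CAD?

NZD 270,000.00 ÷ 0.08597 = ZAR 3,140,630.45
ZAR 3,140,630.45 ÷ 0.01723 = KRW 182,276,869
KRW 182,276,869 ÷ 829.3 = CAD 219,796.06

CAD 219,796.06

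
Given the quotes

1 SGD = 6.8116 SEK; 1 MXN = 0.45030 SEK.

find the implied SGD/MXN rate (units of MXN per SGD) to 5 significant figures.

SGD/MXN = 15.127

1 SGD × 6.8116 = 6.8116 SEK
6.8116 SEK ÷ 0.45030 = 15.1268 MXN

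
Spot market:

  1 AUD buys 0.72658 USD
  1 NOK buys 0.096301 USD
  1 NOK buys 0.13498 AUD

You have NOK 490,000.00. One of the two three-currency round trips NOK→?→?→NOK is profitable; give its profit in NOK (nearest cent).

Profitable loop is NOK → AUD → USD → NOK:
NOK 490,000.00 × 0.13498 = AUD 66,140.20
AUD 66,140.20 × 0.72658 = USD 48,056.15
USD 48,056.15 ÷ 0.096301 = NOK 499,020.22
Profit = NOK 499,020.22 − NOK 490,000.00

Profit: NOK 9,020.22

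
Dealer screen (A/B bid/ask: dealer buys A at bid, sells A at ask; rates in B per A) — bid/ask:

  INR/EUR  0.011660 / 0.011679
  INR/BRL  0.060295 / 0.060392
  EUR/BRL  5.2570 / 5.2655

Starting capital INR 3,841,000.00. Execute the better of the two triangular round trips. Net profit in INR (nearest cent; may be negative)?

Best loop INR → EUR → BRL → INR:
INR 3,841,000.00 × 0.011660 (sell INR at bid) = EUR 44,786.06
EUR 44,786.06 × 5.2570 (sell EUR at bid) = BRL 235,440.32
BRL 235,440.32 ÷ 0.060392 (buy INR at ask) = INR 3,898,534.86

Net profit: INR 57,534.86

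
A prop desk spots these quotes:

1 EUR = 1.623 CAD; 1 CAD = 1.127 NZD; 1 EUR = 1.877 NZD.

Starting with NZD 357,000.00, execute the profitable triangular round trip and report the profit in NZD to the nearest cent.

Profitable loop is NZD → CAD → EUR → NZD:
NZD 357,000.00 ÷ 1.127 = CAD 316,770.19
CAD 316,770.19 ÷ 1.623 = EUR 195,175.72
EUR 195,175.72 × 1.877 = NZD 366,344.82
Profit = NZD 366,344.82 − NZD 357,000.00

Profit: NZD 9,344.82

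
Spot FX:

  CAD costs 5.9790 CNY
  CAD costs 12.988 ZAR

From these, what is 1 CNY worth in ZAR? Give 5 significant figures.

CNY/ZAR = 2.1723

1 CNY ÷ 5.9790 = 0.167252 CAD
0.167252 CAD × 12.988 = 2.17227 ZAR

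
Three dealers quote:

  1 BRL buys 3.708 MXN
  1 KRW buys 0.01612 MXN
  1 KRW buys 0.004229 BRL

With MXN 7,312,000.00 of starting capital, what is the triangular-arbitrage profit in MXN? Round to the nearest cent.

Profit: MXN 204,641.02

Profitable loop is MXN → BRL → KRW → MXN:
MXN 7,312,000.00 ÷ 3.708 = BRL 1,971,952.54
BRL 1,971,952.54 ÷ 0.004229 = KRW 466,292,867
KRW 466,292,867 × 0.01612 = MXN 7,516,641.02
Profit = MXN 7,516,641.02 − MXN 7,312,000.00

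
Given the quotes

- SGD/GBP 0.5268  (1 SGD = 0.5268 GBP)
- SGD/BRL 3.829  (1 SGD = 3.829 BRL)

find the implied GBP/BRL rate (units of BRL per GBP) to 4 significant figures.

GBP/BRL = 7.268

1 GBP ÷ 0.5268 = 1.89825 SGD
1.89825 SGD × 3.829 = 7.26841 BRL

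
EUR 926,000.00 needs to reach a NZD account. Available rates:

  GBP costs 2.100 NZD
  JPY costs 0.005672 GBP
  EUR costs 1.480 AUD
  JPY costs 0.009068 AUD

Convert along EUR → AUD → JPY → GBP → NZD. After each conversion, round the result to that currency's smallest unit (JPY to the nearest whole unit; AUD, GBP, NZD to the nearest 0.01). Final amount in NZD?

EUR 926,000.00 × 1.480 = AUD 1,370,480.00
AUD 1,370,480.00 ÷ 0.009068 = JPY 151,133,657
JPY 151,133,657 × 0.005672 = GBP 857,230.10
GBP 857,230.10 × 2.100 = NZD 1,800,183.21

NZD 1,800,183.21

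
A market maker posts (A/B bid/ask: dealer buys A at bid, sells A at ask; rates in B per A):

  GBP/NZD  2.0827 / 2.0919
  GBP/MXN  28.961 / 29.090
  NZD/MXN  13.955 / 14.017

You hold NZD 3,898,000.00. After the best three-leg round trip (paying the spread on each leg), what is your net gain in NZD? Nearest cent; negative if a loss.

Best loop NZD → MXN → GBP → NZD:
NZD 3,898,000.00 × 13.955 (sell NZD at bid) = MXN 54,396,590.00
MXN 54,396,590.00 ÷ 29.090 (buy GBP at ask) = GBP 1,869,941.22
GBP 1,869,941.22 × 2.0827 (sell GBP at bid) = NZD 3,894,526.57

Net result: NZD -3,473.43 (no profitable arbitrage after spreads)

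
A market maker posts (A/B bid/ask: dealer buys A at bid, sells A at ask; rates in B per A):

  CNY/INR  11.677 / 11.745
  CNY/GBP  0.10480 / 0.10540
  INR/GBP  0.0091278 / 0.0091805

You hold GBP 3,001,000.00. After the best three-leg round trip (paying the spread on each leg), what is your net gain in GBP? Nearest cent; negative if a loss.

Net profit: GBP 33,749.02

Best loop GBP → CNY → INR → GBP:
GBP 3,001,000.00 ÷ 0.10540 (buy CNY at ask) = CNY 28,472,485.77
CNY 28,472,485.77 × 11.677 (sell CNY at bid) = INR 332,473,216.32
INR 332,473,216.32 × 0.0091278 (sell INR at bid) = GBP 3,034,749.02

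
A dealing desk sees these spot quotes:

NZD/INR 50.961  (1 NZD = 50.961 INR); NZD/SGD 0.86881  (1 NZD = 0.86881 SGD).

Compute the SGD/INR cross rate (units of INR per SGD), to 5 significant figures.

SGD/INR = 58.656

1 SGD ÷ 0.86881 = 1.151 NZD
1.151 NZD × 50.961 = 58.6561 INR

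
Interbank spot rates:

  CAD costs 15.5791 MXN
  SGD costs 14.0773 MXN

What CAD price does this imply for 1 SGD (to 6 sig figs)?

SGD/CAD = 0.903602

1 SGD × 14.0773 = 14.0773 MXN
14.0773 MXN ÷ 15.5791 = 0.903602 CAD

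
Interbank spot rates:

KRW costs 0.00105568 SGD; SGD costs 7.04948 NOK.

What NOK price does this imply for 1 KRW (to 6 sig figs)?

1 KRW × 0.00105568 = 0.00105568 SGD
0.00105568 SGD × 7.04948 = 0.007442 NOK

KRW/NOK = 0.00744200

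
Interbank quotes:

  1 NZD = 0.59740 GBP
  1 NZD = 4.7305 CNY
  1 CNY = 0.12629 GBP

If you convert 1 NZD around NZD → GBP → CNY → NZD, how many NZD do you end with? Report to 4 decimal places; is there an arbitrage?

Around NZD → GBP → CNY → NZD: 1 × 0.59740 ÷ 0.12629 ÷ 4.7305 = 0.999975
Product ≈ 1 (deviation 0.002%, within rounding noise).

1.0000 (no arbitrage)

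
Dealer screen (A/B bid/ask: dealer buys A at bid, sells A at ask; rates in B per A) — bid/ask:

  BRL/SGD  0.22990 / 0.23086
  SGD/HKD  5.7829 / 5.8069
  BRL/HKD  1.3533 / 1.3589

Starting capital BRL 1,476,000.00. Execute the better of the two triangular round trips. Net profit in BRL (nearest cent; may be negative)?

Best loop BRL → HKD → SGD → BRL:
BRL 1,476,000.00 × 1.3533 (sell BRL at bid) = HKD 1,997,470.80
HKD 1,997,470.80 ÷ 5.8069 (buy SGD at ask) = SGD 343,982.30
SGD 343,982.30 ÷ 0.23086 (buy BRL at ask) = BRL 1,490,003.89

Net profit: BRL 14,003.89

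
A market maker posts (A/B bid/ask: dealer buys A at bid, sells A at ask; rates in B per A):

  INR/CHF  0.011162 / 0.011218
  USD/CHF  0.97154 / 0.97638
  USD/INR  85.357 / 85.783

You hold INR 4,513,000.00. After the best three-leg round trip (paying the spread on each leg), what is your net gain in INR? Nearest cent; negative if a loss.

Net profit: INR 43,268.97

Best loop INR → USD → CHF → INR:
INR 4,513,000.00 ÷ 85.783 (buy USD at ask) = USD 52,609.49
USD 52,609.49 × 0.97154 (sell USD at bid) = CHF 51,112.23
CHF 51,112.23 ÷ 0.011218 (buy INR at ask) = INR 4,556,268.97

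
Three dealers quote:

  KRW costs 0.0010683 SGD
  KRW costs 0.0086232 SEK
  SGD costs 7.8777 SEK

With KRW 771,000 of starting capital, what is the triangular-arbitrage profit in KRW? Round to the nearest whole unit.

Profitable loop is KRW → SEK → SGD → KRW:
KRW 771,000 × 0.0086232 = SEK 6,648.49
SEK 6,648.49 ÷ 7.8777 = SGD 843.96
SGD 843.96 ÷ 0.0010683 = KRW 790,006
Profit = KRW 790,006 − KRW 771,000

Profit: KRW 19,006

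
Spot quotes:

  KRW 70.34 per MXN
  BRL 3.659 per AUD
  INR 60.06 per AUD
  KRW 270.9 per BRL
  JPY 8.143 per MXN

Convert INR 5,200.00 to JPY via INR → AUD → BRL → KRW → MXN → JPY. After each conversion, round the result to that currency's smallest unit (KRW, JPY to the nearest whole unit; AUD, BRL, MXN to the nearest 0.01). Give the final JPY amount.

JPY 9,935

INR 5,200.00 ÷ 60.06 = AUD 86.58
AUD 86.58 × 3.659 = BRL 316.80
BRL 316.80 × 270.9 = KRW 85,821
KRW 85,821 ÷ 70.34 = MXN 1,220.09
MXN 1,220.09 × 8.143 = JPY 9,935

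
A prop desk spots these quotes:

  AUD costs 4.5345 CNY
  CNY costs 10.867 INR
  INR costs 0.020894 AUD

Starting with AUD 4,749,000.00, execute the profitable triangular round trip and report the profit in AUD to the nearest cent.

Profit: AUD 140,481.79

Profitable loop is AUD → CNY → INR → AUD:
AUD 4,749,000.00 × 4.5345 = CNY 21,534,340.50
CNY 21,534,340.50 × 10.867 = INR 234,013,678.21
INR 234,013,678.21 × 0.020894 = AUD 4,889,481.79
Profit = AUD 4,889,481.79 − AUD 4,749,000.00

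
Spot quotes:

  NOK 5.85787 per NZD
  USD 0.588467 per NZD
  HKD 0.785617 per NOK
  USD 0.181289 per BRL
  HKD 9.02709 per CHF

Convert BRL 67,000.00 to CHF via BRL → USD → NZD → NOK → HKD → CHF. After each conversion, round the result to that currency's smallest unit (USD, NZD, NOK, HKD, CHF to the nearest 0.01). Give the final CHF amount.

BRL 67,000.00 × 0.181289 = USD 12,146.36
USD 12,146.36 ÷ 0.588467 = NZD 20,640.68
NZD 20,640.68 × 5.85787 = NOK 120,910.42
NOK 120,910.42 × 0.785617 = HKD 94,989.28
HKD 94,989.28 ÷ 9.02709 = CHF 10,522.69

CHF 10,522.69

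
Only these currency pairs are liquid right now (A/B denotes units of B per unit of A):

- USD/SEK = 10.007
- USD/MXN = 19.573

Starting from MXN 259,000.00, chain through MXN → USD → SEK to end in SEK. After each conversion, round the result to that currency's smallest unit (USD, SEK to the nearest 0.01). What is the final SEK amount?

MXN 259,000.00 ÷ 19.573 = USD 13,232.51
USD 13,232.51 × 10.007 = SEK 132,417.73

SEK 132,417.73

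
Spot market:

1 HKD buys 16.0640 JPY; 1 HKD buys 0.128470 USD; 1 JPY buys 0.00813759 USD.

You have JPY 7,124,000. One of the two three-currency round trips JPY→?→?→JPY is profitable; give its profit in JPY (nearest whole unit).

Profit: JPY 124,893

Profitable loop is JPY → USD → HKD → JPY:
JPY 7,124,000 × 0.00813759 = USD 57,972.19
USD 57,972.19 ÷ 0.128470 = HKD 451,250.81
HKD 451,250.81 × 16.0640 = JPY 7,248,893
Profit = JPY 7,248,893 − JPY 7,124,000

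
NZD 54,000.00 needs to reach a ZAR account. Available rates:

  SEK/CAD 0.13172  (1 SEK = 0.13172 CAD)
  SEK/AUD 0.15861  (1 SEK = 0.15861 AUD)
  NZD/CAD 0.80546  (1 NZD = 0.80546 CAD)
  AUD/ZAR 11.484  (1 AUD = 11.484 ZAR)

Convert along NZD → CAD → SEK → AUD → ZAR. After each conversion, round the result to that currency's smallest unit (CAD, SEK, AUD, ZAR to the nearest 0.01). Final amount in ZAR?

ZAR 601,464.16

NZD 54,000.00 × 0.80546 = CAD 43,494.84
CAD 43,494.84 ÷ 0.13172 = SEK 330,206.80
SEK 330,206.80 × 0.15861 = AUD 52,374.10
AUD 52,374.10 × 11.484 = ZAR 601,464.16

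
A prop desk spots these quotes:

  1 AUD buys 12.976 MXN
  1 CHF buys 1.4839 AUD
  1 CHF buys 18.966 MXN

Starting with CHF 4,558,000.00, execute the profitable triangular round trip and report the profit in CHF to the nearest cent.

Profitable loop is CHF → AUD → MXN → CHF:
CHF 4,558,000.00 × 1.4839 = AUD 6,763,616.20
AUD 6,763,616.20 × 12.976 = MXN 87,764,683.81
MXN 87,764,683.81 ÷ 18.966 = CHF 4,627,474.63
Profit = CHF 4,627,474.63 − CHF 4,558,000.00

Profit: CHF 69,474.63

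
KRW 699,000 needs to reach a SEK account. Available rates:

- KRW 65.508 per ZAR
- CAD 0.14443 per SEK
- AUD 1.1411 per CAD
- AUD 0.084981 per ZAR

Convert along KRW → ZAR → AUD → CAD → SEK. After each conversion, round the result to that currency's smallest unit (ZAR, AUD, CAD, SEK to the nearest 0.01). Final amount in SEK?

SEK 5,502.04

KRW 699,000 ÷ 65.508 = ZAR 10,670.45
ZAR 10,670.45 × 0.084981 = AUD 906.79
AUD 906.79 ÷ 1.1411 = CAD 794.66
CAD 794.66 ÷ 0.14443 = SEK 5,502.04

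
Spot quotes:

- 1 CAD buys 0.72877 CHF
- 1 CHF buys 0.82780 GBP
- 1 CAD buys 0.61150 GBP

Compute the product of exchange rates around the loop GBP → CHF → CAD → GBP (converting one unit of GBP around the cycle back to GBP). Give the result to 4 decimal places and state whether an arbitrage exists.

Around GBP → CHF → CAD → GBP: 1 ÷ 0.82780 ÷ 0.72877 × 0.61150 = 1.013633
Product > 1; profitable direction is GBP → CHF → CAD → GBP.

1.0136 (arbitrage exists)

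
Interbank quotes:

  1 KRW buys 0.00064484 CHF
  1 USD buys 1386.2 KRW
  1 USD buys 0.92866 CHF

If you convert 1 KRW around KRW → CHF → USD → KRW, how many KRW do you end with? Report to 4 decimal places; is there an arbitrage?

0.9625 (arbitrage exists)

Around KRW → CHF → USD → KRW: 1 × 0.00064484 ÷ 0.92866 × 1386.2 = 0.962545
Product < 1; profitable direction is KRW → USD → CHF → KRW.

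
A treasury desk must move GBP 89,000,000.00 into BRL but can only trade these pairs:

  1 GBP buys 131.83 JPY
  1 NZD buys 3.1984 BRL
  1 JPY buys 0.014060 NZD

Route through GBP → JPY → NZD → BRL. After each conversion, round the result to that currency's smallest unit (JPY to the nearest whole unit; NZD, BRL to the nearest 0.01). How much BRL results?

BRL 527,621,344.40

GBP 89,000,000.00 × 131.83 = JPY 11,732,870,000
JPY 11,732,870,000 × 0.014060 = NZD 164,964,152.20
NZD 164,964,152.20 × 3.1984 = BRL 527,621,344.40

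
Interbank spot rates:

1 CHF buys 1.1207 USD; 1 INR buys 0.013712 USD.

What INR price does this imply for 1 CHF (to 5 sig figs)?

CHF/INR = 81.731

1 CHF × 1.1207 = 1.1207 USD
1.1207 USD ÷ 0.013712 = 81.7313 INR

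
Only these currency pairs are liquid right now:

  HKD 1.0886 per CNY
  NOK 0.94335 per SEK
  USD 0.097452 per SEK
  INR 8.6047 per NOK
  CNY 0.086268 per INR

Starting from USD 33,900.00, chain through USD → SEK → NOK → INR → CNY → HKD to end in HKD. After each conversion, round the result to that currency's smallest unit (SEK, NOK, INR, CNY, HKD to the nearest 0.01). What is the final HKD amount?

USD 33,900.00 ÷ 0.097452 = SEK 347,863.56
SEK 347,863.56 × 0.94335 = NOK 328,157.09
NOK 328,157.09 × 8.6047 = INR 2,823,693.31
INR 2,823,693.31 × 0.086268 = CNY 243,594.37
CNY 243,594.37 × 1.0886 = HKD 265,176.83

HKD 265,176.83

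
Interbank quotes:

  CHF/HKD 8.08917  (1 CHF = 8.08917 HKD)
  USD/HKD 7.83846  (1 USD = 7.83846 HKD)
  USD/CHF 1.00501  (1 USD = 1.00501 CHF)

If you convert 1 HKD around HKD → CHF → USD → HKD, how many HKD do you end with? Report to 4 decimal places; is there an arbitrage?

Around HKD → CHF → USD → HKD: 1 ÷ 8.08917 ÷ 1.00501 × 7.83846 = 0.964176
Product < 1; profitable direction is HKD → USD → CHF → HKD.

0.9642 (arbitrage exists)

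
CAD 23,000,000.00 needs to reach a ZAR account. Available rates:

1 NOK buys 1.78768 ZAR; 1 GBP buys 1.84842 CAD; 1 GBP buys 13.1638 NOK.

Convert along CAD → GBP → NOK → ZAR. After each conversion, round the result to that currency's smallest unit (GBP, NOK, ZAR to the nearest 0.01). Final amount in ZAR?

CAD 23,000,000.00 ÷ 1.84842 = GBP 12,443,059.48
GBP 12,443,059.48 × 13.1638 = NOK 163,797,946.38
NOK 163,797,946.38 × 1.78768 = ZAR 292,818,312.78

ZAR 292,818,312.78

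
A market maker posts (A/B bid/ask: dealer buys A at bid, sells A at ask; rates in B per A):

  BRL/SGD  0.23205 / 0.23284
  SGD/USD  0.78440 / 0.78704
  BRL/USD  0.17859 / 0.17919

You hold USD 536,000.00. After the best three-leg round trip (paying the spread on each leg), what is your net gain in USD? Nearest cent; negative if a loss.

Best loop USD → BRL → SGD → USD:
USD 536,000.00 ÷ 0.17919 (buy BRL at ask) = BRL 2,991,238.35
BRL 2,991,238.35 × 0.23205 (sell BRL at bid) = SGD 694,116.86
SGD 694,116.86 × 0.78440 (sell SGD at bid) = USD 544,465.26

Net profit: USD 8,465.26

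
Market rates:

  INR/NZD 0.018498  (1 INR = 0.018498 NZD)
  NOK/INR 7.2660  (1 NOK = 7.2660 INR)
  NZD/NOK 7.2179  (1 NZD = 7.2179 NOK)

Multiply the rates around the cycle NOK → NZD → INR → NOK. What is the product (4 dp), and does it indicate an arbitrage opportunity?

Around NOK → NZD → INR → NOK: 1 ÷ 7.2179 ÷ 0.018498 ÷ 7.2660 = 1.030787
Product > 1; profitable direction is NOK → NZD → INR → NOK.

1.0308 (arbitrage exists)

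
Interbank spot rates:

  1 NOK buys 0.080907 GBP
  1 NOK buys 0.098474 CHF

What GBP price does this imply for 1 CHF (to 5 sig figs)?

1 CHF ÷ 0.098474 = 10.155 NOK
10.155 NOK × 0.080907 = 0.821608 GBP

CHF/GBP = 0.82161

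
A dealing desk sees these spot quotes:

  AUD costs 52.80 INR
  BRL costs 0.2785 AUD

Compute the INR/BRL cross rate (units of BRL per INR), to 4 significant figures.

INR/BRL = 0.06801

1 INR ÷ 52.80 = 0.0189394 AUD
0.0189394 AUD ÷ 0.2785 = 0.068005 BRL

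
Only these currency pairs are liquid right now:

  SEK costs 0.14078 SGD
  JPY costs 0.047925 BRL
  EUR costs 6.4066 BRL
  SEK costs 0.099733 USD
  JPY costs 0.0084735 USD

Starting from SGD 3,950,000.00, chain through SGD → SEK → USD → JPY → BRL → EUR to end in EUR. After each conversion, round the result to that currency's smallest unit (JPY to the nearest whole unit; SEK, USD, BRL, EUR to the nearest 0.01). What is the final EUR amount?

SGD 3,950,000.00 ÷ 0.14078 = SEK 28,057,962.78
SEK 28,057,962.78 × 0.099733 = USD 2,798,304.80
USD 2,798,304.80 ÷ 0.0084735 = JPY 330,241,907
JPY 330,241,907 × 0.047925 = BRL 15,826,843.39
BRL 15,826,843.39 ÷ 6.4066 = EUR 2,470,396.68

EUR 2,470,396.68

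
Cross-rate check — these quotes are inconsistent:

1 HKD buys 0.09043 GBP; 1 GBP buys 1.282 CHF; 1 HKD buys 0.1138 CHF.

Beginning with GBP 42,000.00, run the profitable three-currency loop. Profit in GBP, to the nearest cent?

Profitable loop is GBP → CHF → HKD → GBP:
GBP 42,000.00 × 1.282 = CHF 53,844.00
CHF 53,844.00 ÷ 0.1138 = HKD 473,145.87
HKD 473,145.87 × 0.09043 = GBP 42,786.58
Profit = GBP 42,786.58 − GBP 42,000.00

Profit: GBP 786.58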